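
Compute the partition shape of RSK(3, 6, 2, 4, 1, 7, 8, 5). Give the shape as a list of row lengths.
Row-insert each entry into an empty tableau.

After inserting 3: P = [[3]].
After inserting 6: P = [[3, 6]].
After inserting 2: P = [[2, 6], [3]].
After inserting 4: P = [[2, 4], [3, 6]].
After inserting 1: P = [[1, 4], [2, 6], [3]].
After inserting 7: P = [[1, 4, 7], [2, 6], [3]].
After inserting 8: P = [[1, 4, 7, 8], [2, 6], [3]].
After inserting 5: P = [[1, 4, 5, 8], [2, 6, 7], [3]].

The final insertion tableau P = [[1, 4, 5, 8], [2, 6, 7], [3]] has shape [4, 3, 1].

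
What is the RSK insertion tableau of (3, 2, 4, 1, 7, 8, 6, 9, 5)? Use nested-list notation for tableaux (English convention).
P = [[1, 4, 5, 8, 9], [2, 6], [3, 7]]

After inserting 3: P = [[3]].
After inserting 2: P = [[2], [3]].
After inserting 4: P = [[2, 4], [3]].
After inserting 1: P = [[1, 4], [2], [3]].
After inserting 7: P = [[1, 4, 7], [2], [3]].
After inserting 8: P = [[1, 4, 7, 8], [2], [3]].
After inserting 6: P = [[1, 4, 6, 8], [2, 7], [3]].
After inserting 9: P = [[1, 4, 6, 8, 9], [2, 7], [3]].
After inserting 5: P = [[1, 4, 5, 8, 9], [2, 6], [3, 7]].

So P = [[1, 4, 5, 8, 9], [2, 6], [3, 7]].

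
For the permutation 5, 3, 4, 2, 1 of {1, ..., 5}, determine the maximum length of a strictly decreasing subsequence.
4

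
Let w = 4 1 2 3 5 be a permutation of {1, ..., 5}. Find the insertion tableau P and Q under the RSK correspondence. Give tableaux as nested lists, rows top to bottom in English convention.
Insert each entry of the permutation into P by Schensted row insertion, recording in Q the position of each new cell.

Insert 4: appended to row 1. P = [[4]].
Insert 1: 1 bumps 4 from row 1; 4 starts row 2. P = [[1], [4]].
Insert 2: appended to row 1. P = [[1, 2], [4]].
Insert 3: appended to row 1. P = [[1, 2, 3], [4]].
Insert 5: appended to row 1. P = [[1, 2, 3, 5], [4]].

So P = [[1, 2, 3, 5], [4]], Q = [[1, 3, 4, 5], [2]].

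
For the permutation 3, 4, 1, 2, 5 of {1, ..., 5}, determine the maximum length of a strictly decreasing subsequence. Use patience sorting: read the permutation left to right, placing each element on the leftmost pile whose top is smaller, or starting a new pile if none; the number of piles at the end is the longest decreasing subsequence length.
3: new pile. tops = [3]
4: onto pile 1 (replacing 3). tops = [4]
1: new pile. tops = [4, 1]
2: onto pile 2 (replacing 1). tops = [4, 2]
5: onto pile 1 (replacing 4). tops = [5, 2]

2 piles, so the longest decreasing subsequence has length 2.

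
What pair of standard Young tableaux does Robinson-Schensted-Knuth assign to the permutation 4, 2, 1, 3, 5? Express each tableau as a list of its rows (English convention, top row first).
P = [[1, 3, 5], [2], [4]], Q = [[1, 4, 5], [2], [3]]

Insert each entry of the permutation into P by Schensted row insertion, recording in Q the position of each new cell.

Insert 4: appended to row 1. P = [[4]].
Insert 2: 2 bumps 4 from row 1; 4 starts row 2. P = [[2], [4]].
Insert 1: 1 bumps 2 from row 1; 2 bumps 4 from row 2; 4 starts row 3. P = [[1], [2], [4]].
Insert 3: appended to row 1. P = [[1, 3], [2], [4]].
Insert 5: appended to row 1. P = [[1, 3, 5], [2], [4]].

So P = [[1, 3, 5], [2], [4]], Q = [[1, 4, 5], [2], [3]].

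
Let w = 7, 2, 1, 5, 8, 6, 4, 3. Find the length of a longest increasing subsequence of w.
3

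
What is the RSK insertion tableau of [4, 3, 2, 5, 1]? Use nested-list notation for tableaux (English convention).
P = [[1, 5], [2], [3], [4]]

Insert 4: appended to row 1. P = [[4]].
Insert 3: 3 bumps 4 from row 1; 4 starts row 2. P = [[3], [4]].
Insert 2: 2 bumps 3 from row 1; 3 bumps 4 from row 2; 4 starts row 3. P = [[2], [3], [4]].
Insert 5: appended to row 1. P = [[2, 5], [3], [4]].
Insert 1: 1 bumps 2 from row 1; 2 bumps 3 from row 2; 3 bumps 4 from row 3; 4 starts row 4. P = [[1, 5], [2], [3], [4]].

So P = [[1, 5], [2], [3], [4]].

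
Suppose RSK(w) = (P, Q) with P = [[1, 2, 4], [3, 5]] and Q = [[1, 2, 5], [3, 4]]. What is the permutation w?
Reverse the RSK construction: for i from n down to 1, find the cell of Q containing i, remove the entry at that cell from P, and reverse-bump it up through P; the value ejected from row 1 is w(i).

Step i=5: Q has 5 at row 1, column 3; remove that cell from P, ejecting 4. So w(5) = 4. P is now [[1, 2], [3, 5]].
Step i=4: Q has 4 at row 2, column 2; remove 5 from row 2 of P and reverse-bump: 5 enters row 1 and ejects 2. So w(4) = 2. P is now [[1, 5], [3]].
Step i=3: Q has 3 at row 2, column 1; remove 3 from row 2 of P and reverse-bump: 3 enters row 1 and ejects 1. So w(3) = 1. P is now [[3, 5]].
Step i=2: Q has 2 at row 1, column 2; remove that cell from P, ejecting 5. So w(2) = 5. P is now [[3]].
Step i=1: Q has 1 at row 1, column 1; remove that cell from P, ejecting 3. So w(1) = 3. P is now [].

So w = 3 5 1 2 4.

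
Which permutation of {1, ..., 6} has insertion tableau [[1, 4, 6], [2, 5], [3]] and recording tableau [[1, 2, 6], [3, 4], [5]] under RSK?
Reverse RSK: for i = n, n-1, ..., 1, locate i in Q, remove the corresponding corner cell from P, and reverse-bump its entry up through P; the value ejected from row 1 is w(i).

So w = 3 5 2 4 1 6.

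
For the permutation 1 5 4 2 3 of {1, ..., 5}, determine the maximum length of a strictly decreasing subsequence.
3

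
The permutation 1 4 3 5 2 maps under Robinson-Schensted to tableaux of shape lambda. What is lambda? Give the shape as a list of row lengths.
Row-insert each entry into an empty tableau.

After inserting 1: P = [[1]].
After inserting 4: P = [[1, 4]].
After inserting 3: P = [[1, 3], [4]].
After inserting 5: P = [[1, 3, 5], [4]].
After inserting 2: P = [[1, 2, 5], [3], [4]].

The final insertion tableau P = [[1, 2, 5], [3], [4]] has shape [3, 1, 1].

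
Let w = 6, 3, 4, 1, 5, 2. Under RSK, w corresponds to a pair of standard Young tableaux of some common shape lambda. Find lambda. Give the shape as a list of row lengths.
[3, 2, 1]

Row-insert each entry into an empty tableau.

After inserting 6: P = [[6]].
After inserting 3: P = [[3], [6]].
After inserting 4: P = [[3, 4], [6]].
After inserting 1: P = [[1, 4], [3], [6]].
After inserting 5: P = [[1, 4, 5], [3], [6]].
After inserting 2: P = [[1, 2, 5], [3, 4], [6]].

The final insertion tableau P = [[1, 2, 5], [3, 4], [6]] has shape [3, 2, 1].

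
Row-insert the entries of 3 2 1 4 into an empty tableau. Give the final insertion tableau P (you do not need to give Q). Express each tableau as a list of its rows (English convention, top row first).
P = [[1, 4], [2], [3]]

Insert 3: appended to row 1. P = [[3]].
Insert 2: 2 bumps 3 from row 1; 3 starts row 2. P = [[2], [3]].
Insert 1: 1 bumps 2 from row 1; 2 bumps 3 from row 2; 3 starts row 3. P = [[1], [2], [3]].
Insert 4: appended to row 1. P = [[1, 4], [2], [3]].

So P = [[1, 4], [2], [3]].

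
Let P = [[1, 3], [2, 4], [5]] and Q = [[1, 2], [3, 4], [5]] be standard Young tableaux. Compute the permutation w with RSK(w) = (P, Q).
Reverse the RSK construction: for i from n down to 1, find the cell of Q containing i, remove the entry at that cell from P, and reverse-bump it up through P; the value ejected from row 1 is w(i).

Step i=5: Q has 5 at row 3, column 1; remove 5 from row 3 of P and reverse-bump: 5 enters row 2 and ejects 4; 4 enters row 1 and ejects 3. So w(5) = 3. P is now [[1, 4], [2, 5]].
Step i=4: Q has 4 at row 2, column 2; remove 5 from row 2 of P and reverse-bump: 5 enters row 1 and ejects 4. So w(4) = 4. P is now [[1, 5], [2]].
Step i=3: Q has 3 at row 2, column 1; remove 2 from row 2 of P and reverse-bump: 2 enters row 1 and ejects 1. So w(3) = 1. P is now [[2, 5]].
Step i=2: Q has 2 at row 1, column 2; remove that cell from P, ejecting 5. So w(2) = 5. P is now [[2]].
Step i=1: Q has 1 at row 1, column 1; remove that cell from P, ejecting 2. So w(1) = 2. P is now [].

So w = 2 5 1 4 3.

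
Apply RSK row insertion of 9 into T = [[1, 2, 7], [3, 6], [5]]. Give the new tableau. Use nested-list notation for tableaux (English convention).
[[1, 2, 7, 9], [3, 6], [5]]

9 is larger than every entry of row 1, so it is appended to row 1. The new tableau is [[1, 2, 7, 9], [3, 6], [5]].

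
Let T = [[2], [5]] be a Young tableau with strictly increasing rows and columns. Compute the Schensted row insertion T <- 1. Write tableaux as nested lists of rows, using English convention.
[[1], [2], [5]]

In row 1, 1 replaces 2 (the leftmost entry greater than 1); 2 is bumped to row 2. In row 2, 2 replaces 5 (the leftmost entry greater than 2); 5 is bumped to row 3. 5 starts a new row 3. The new tableau is [[1], [2], [5]].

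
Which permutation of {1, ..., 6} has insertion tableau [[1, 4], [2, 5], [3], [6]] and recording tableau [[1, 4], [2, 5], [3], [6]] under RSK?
Reverse the RSK construction: for i from n down to 1, find the cell of Q containing i, remove the entry at that cell from P, and reverse-bump it up through P; the value ejected from row 1 is w(i).

Step i=6: Q has 6 at row 4, column 1; remove 6 from row 4 of P and reverse-bump: 6 enters row 3 and ejects 3; 3 enters row 2 and ejects 2; 2 enters row 1 and ejects 1. So w(6) = 1. P is now [[2, 4], [3, 5], [6]].
Step i=5: Q has 5 at row 2, column 2; remove 5 from row 2 of P and reverse-bump: 5 enters row 1 and ejects 4. So w(5) = 4. P is now [[2, 5], [3], [6]].
Step i=4: Q has 4 at row 1, column 2; remove that cell from P, ejecting 5. So w(4) = 5. P is now [[2], [3], [6]].
Step i=3: Q has 3 at row 3, column 1; remove 6 from row 3 of P and reverse-bump: 6 enters row 2 and ejects 3; 3 enters row 1 and ejects 2. So w(3) = 2. P is now [[3], [6]].
Step i=2: Q has 2 at row 2, column 1; remove 6 from row 2 of P and reverse-bump: 6 enters row 1 and ejects 3. So w(2) = 3. P is now [[6]].
Step i=1: Q has 1 at row 1, column 1; remove that cell from P, ejecting 6. So w(1) = 6. P is now [].

So w = 6 3 2 5 4 1.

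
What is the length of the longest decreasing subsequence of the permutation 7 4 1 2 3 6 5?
3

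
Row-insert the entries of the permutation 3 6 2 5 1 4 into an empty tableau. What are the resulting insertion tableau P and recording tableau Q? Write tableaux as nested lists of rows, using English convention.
P = [[1, 4], [2, 5], [3, 6]], Q = [[1, 2], [3, 4], [5, 6]]

Insert each entry of the permutation into P by Schensted row insertion, recording in Q the position of each new cell.

After inserting 3: P = [[3]].
After inserting 6: P = [[3, 6]].
After inserting 2: P = [[2, 6], [3]].
After inserting 5: P = [[2, 5], [3, 6]].
After inserting 1: P = [[1, 5], [2, 6], [3]].
After inserting 4: P = [[1, 4], [2, 5], [3, 6]].

So P = [[1, 4], [2, 5], [3, 6]], Q = [[1, 2], [3, 4], [5, 6]].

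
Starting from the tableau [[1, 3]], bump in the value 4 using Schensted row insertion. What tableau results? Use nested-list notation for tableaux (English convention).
[[1, 3, 4]]

4 is larger than every entry of row 1, so it is appended to row 1. The new tableau is [[1, 3, 4]].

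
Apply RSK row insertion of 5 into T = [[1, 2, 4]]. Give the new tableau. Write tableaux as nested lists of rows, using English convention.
[[1, 2, 4, 5]]

5 is larger than every entry of row 1, so it is appended to row 1. The new tableau is [[1, 2, 4, 5]].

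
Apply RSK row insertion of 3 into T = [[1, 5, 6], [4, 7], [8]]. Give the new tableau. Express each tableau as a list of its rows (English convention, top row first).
[[1, 3, 6], [4, 5], [7], [8]]

In row 1, 3 replaces 5 (the leftmost entry greater than 3); 5 is bumped to row 2. In row 2, 5 replaces 7 (the leftmost entry greater than 5); 7 is bumped to row 3. In row 3, 7 replaces 8 (the leftmost entry greater than 7); 8 is bumped to row 4. 8 starts a new row 4. The new tableau is [[1, 3, 6], [4, 5], [7], [8]].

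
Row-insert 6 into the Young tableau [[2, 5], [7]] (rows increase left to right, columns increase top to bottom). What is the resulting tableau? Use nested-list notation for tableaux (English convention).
6 is larger than every entry of row 1, so it is appended to row 1. The new tableau is [[2, 5, 6], [7]].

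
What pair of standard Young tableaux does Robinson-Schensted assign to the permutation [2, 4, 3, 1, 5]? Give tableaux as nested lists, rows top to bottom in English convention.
P = [[1, 3, 5], [2], [4]], Q = [[1, 2, 5], [3], [4]]

Insert each entry of the permutation into P by Schensted row insertion, recording in Q the position of each new cell.

Insert 2: appended to row 1. P = [[2]], Q = [[1]].
Insert 4: appended to row 1. P = [[2, 4]], Q = [[1, 2]].
Insert 3: 3 bumps 4 from row 1; 4 starts row 2. P = [[2, 3], [4]], Q = [[1, 2], [3]].
Insert 1: 1 bumps 2 from row 1; 2 bumps 4 from row 2; 4 starts row 3. P = [[1, 3], [2], [4]], Q = [[1, 2], [3], [4]].
Insert 5: appended to row 1. P = [[1, 3, 5], [2], [4]], Q = [[1, 2, 5], [3], [4]].

So P = [[1, 3, 5], [2], [4]], Q = [[1, 2, 5], [3], [4]].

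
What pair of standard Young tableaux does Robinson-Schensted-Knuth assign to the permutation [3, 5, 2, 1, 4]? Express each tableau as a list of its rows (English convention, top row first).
P = [[1, 4], [2, 5], [3]], Q = [[1, 2], [3, 5], [4]]

Insert each entry of the permutation into P by Schensted row insertion, recording in Q the position of each new cell.

Insert 3: appended to row 1. P = [[3]], Q = [[1]].
Insert 5: appended to row 1. P = [[3, 5]], Q = [[1, 2]].
Insert 2: 2 bumps 3 from row 1; 3 starts row 2. P = [[2, 5], [3]], Q = [[1, 2], [3]].
Insert 1: 1 bumps 2 from row 1; 2 bumps 3 from row 2; 3 starts row 3. P = [[1, 5], [2], [3]], Q = [[1, 2], [3], [4]].
Insert 4: 4 bumps 5 from row 1; 5 appends to row 2. P = [[1, 4], [2, 5], [3]], Q = [[1, 2], [3, 5], [4]].

So P = [[1, 4], [2, 5], [3]], Q = [[1, 2], [3, 5], [4]].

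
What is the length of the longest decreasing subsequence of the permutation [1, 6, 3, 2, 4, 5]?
3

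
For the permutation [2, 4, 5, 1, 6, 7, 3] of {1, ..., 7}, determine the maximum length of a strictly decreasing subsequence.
2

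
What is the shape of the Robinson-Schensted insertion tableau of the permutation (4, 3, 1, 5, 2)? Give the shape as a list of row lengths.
Row-insert each entry into an empty tableau.

After inserting 4: P = [[4]].
After inserting 3: P = [[3], [4]].
After inserting 1: P = [[1], [3], [4]].
After inserting 5: P = [[1, 5], [3], [4]].
After inserting 2: P = [[1, 2], [3, 5], [4]].

The final insertion tableau P = [[1, 2], [3, 5], [4]] has shape [2, 2, 1].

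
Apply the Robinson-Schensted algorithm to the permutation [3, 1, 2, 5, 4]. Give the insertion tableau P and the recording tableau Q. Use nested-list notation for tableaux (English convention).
Insert each entry of the permutation into P by Schensted row insertion, recording in Q the position of each new cell.

Insert 3: appended to row 1. P = [[3]].
Insert 1: 1 bumps 3 from row 1; 3 starts row 2. P = [[1], [3]].
Insert 2: appended to row 1. P = [[1, 2], [3]].
Insert 5: appended to row 1. P = [[1, 2, 5], [3]].
Insert 4: 4 bumps 5 from row 1; 5 appends to row 2. P = [[1, 2, 4], [3, 5]].

So P = [[1, 2, 4], [3, 5]], Q = [[1, 3, 4], [2, 5]].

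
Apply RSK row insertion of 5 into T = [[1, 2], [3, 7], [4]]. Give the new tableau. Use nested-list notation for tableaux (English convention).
5 is larger than every entry of row 1, so it is appended to row 1. The new tableau is [[1, 2, 5], [3, 7], [4]].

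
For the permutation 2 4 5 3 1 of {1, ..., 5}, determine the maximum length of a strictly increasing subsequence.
3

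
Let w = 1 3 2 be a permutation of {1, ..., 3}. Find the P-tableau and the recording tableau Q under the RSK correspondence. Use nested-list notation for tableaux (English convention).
P = [[1, 2], [3]], Q = [[1, 2], [3]]

Insert each entry of the permutation into P by Schensted row insertion, recording in Q the position of each new cell.

Insert 1: appended to row 1. P = [[1]].
Insert 3: appended to row 1. P = [[1, 3]].
Insert 2: 2 bumps 3 from row 1; 3 starts row 2. P = [[1, 2], [3]].

So P = [[1, 2], [3]], Q = [[1, 2], [3]].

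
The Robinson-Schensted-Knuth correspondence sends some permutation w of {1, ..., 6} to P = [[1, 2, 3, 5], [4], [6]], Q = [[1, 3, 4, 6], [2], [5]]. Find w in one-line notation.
Reverse RSK: for i = n, n-1, ..., 1, locate i in Q, remove the corresponding corner cell from P, and reverse-bump its entry up through P; the value ejected from row 1 is w(i).

So w = 6 1 2 4 3 5.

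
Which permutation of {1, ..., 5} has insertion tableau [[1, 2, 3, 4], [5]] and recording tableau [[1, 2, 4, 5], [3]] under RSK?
1 5 2 3 4

Reverse the RSK construction: for i from n down to 1, find the cell of Q containing i, remove the entry at that cell from P, and reverse-bump it up through P; the value ejected from row 1 is w(i).

Step i=5: Q has 5 at row 1, column 4; remove that cell from P, ejecting 4. So w(5) = 4. P is now [[1, 2, 3], [5]].
Step i=4: Q has 4 at row 1, column 3; remove that cell from P, ejecting 3. So w(4) = 3. P is now [[1, 2], [5]].
Step i=3: Q has 3 at row 2, column 1; remove 5 from row 2 of P and reverse-bump: 5 enters row 1 and ejects 2. So w(3) = 2. P is now [[1, 5]].
Step i=2: Q has 2 at row 1, column 2; remove that cell from P, ejecting 5. So w(2) = 5. P is now [[1]].
Step i=1: Q has 1 at row 1, column 1; remove that cell from P, ejecting 1. So w(1) = 1. P is now [].

So w = 1 5 2 3 4.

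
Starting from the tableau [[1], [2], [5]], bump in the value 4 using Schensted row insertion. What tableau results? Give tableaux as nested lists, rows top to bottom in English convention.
[[1, 4], [2], [5]]

4 is larger than every entry of row 1, so it is appended to row 1. The new tableau is [[1, 4], [2], [5]].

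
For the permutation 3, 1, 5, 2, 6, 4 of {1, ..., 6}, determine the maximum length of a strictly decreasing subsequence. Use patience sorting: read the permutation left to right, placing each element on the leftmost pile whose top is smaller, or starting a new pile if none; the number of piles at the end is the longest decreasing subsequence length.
3: new pile. tops = [3]
1: new pile. tops = [3, 1]
5: onto pile 1 (replacing 3). tops = [5, 1]
2: onto pile 2 (replacing 1). tops = [5, 2]
6: onto pile 1 (replacing 5). tops = [6, 2]
4: onto pile 2 (replacing 2). tops = [6, 4]

2 piles, so the longest decreasing subsequence has length 2.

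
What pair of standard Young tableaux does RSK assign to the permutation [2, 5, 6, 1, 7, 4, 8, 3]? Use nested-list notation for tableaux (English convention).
P = [[1, 3, 6, 7, 8], [2, 4], [5]], Q = [[1, 2, 3, 5, 7], [4, 6], [8]]

Insert each entry of the permutation into P by Schensted row insertion, recording in Q the position of each new cell.

Insert 2: appended to row 1. P = [[2]].
Insert 5: appended to row 1. P = [[2, 5]].
Insert 6: appended to row 1. P = [[2, 5, 6]].
Insert 1: 1 bumps 2 from row 1; 2 starts row 2. P = [[1, 5, 6], [2]].
Insert 7: appended to row 1. P = [[1, 5, 6, 7], [2]].
Insert 4: 4 bumps 5 from row 1; 5 appends to row 2. P = [[1, 4, 6, 7], [2, 5]].
Insert 8: appended to row 1. P = [[1, 4, 6, 7, 8], [2, 5]].
Insert 3: 3 bumps 4 from row 1; 4 bumps 5 from row 2; 5 starts row 3. P = [[1, 3, 6, 7, 8], [2, 4], [5]].

So P = [[1, 3, 6, 7, 8], [2, 4], [5]], Q = [[1, 2, 3, 5, 7], [4, 6], [8]].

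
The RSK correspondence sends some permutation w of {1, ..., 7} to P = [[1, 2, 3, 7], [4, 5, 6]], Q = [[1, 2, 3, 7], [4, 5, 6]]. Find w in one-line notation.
Reverse the RSK construction: for i from n down to 1, find the cell of Q containing i, remove the entry at that cell from P, and reverse-bump it up through P; the value ejected from row 1 is w(i).

Step i=7: Q has 7 at row 1, column 4; remove that cell from P, ejecting 7. So w(7) = 7. P is now [[1, 2, 3], [4, 5, 6]].
Step i=6: Q has 6 at row 2, column 3; remove 6 from row 2 of P and reverse-bump: 6 enters row 1 and ejects 3. So w(6) = 3. P is now [[1, 2, 6], [4, 5]].
Step i=5: Q has 5 at row 2, column 2; remove 5 from row 2 of P and reverse-bump: 5 enters row 1 and ejects 2. So w(5) = 2. P is now [[1, 5, 6], [4]].
Step i=4: Q has 4 at row 2, column 1; remove 4 from row 2 of P and reverse-bump: 4 enters row 1 and ejects 1. So w(4) = 1. P is now [[4, 5, 6]].
Step i=3: Q has 3 at row 1, column 3; remove that cell from P, ejecting 6. So w(3) = 6. P is now [[4, 5]].
Step i=2: Q has 2 at row 1, column 2; remove that cell from P, ejecting 5. So w(2) = 5. P is now [[4]].
Step i=1: Q has 1 at row 1, column 1; remove that cell from P, ejecting 4. So w(1) = 4. P is now [].

So w = 4 5 6 1 2 3 7.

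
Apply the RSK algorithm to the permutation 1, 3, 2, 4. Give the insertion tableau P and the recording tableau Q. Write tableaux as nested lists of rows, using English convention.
P = [[1, 2, 4], [3]], Q = [[1, 2, 4], [3]]

Insert each entry of the permutation into P by Schensted row insertion, recording in Q the position of each new cell.

Insert 1: appended to row 1. P = [[1]], Q = [[1]].
Insert 3: appended to row 1. P = [[1, 3]], Q = [[1, 2]].
Insert 2: 2 bumps 3 from row 1; 3 starts row 2. P = [[1, 2], [3]], Q = [[1, 2], [3]].
Insert 4: appended to row 1. P = [[1, 2, 4], [3]], Q = [[1, 2, 4], [3]].

So P = [[1, 2, 4], [3]], Q = [[1, 2, 4], [3]].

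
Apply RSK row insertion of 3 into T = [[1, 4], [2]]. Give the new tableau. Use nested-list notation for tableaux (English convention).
[[1, 3], [2, 4]]

In row 1, 3 replaces 4 (the leftmost entry greater than 3); 4 is bumped to row 2. 4 is appended to row 2. The new tableau is [[1, 3], [2, 4]].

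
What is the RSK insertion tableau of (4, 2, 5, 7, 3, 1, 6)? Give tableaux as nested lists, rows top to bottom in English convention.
Insert 4: appended to row 1. P = [[4]].
Insert 2: 2 bumps 4 from row 1; 4 starts row 2. P = [[2], [4]].
Insert 5: appended to row 1. P = [[2, 5], [4]].
Insert 7: appended to row 1. P = [[2, 5, 7], [4]].
Insert 3: 3 bumps 5 from row 1; 5 appends to row 2. P = [[2, 3, 7], [4, 5]].
Insert 1: 1 bumps 2 from row 1; 2 bumps 4 from row 2; 4 starts row 3. P = [[1, 3, 7], [2, 5], [4]].
Insert 6: 6 bumps 7 from row 1; 7 appends to row 2. P = [[1, 3, 6], [2, 5, 7], [4]].

So P = [[1, 3, 6], [2, 5, 7], [4]].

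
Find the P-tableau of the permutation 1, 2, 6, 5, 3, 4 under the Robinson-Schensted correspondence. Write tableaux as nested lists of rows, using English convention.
Insert 1: appended to row 1. P = [[1]].
Insert 2: appended to row 1. P = [[1, 2]].
Insert 6: appended to row 1. P = [[1, 2, 6]].
Insert 5: 5 bumps 6 from row 1; 6 starts row 2. P = [[1, 2, 5], [6]].
Insert 3: 3 bumps 5 from row 1; 5 bumps 6 from row 2; 6 starts row 3. P = [[1, 2, 3], [5], [6]].
Insert 4: appended to row 1. P = [[1, 2, 3, 4], [5], [6]].

So P = [[1, 2, 3, 4], [5], [6]].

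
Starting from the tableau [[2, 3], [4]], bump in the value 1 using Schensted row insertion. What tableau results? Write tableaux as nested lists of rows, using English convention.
[[1, 3], [2], [4]]

In row 1, 1 replaces 2 (the leftmost entry greater than 1); 2 is bumped to row 2. In row 2, 2 replaces 4 (the leftmost entry greater than 2); 4 is bumped to row 3. 4 starts a new row 3. The new tableau is [[1, 3], [2], [4]].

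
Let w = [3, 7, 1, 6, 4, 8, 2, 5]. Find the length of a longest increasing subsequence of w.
3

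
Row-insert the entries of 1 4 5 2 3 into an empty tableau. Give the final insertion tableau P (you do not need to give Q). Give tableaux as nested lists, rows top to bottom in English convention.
P = [[1, 2, 3], [4, 5]]

After inserting 1: P = [[1]].
After inserting 4: P = [[1, 4]].
After inserting 5: P = [[1, 4, 5]].
After inserting 2: P = [[1, 2, 5], [4]].
After inserting 3: P = [[1, 2, 3], [4, 5]].

So P = [[1, 2, 3], [4, 5]].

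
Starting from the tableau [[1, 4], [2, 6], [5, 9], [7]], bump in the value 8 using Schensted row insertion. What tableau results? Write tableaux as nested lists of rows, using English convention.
[[1, 4, 8], [2, 6], [5, 9], [7]]

8 is larger than every entry of row 1, so it is appended to row 1. The new tableau is [[1, 4, 8], [2, 6], [5, 9], [7]].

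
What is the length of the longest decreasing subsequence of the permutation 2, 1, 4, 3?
2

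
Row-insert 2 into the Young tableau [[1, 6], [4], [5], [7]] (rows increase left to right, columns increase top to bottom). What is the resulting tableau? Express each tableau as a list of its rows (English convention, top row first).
In row 1, 2 replaces 6 (the leftmost entry greater than 2); 6 is bumped to row 2. 6 is appended to row 2. The new tableau is [[1, 2], [4, 6], [5], [7]].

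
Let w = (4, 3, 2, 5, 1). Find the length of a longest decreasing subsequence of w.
4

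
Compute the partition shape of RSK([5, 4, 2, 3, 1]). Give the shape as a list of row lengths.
[2, 1, 1, 1]

RSK row insertion gives P = [[1, 3], [2], [4], [5]], which has shape [2, 1, 1, 1].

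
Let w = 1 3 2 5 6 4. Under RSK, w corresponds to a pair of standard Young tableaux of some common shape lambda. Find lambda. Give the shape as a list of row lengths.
Row-insert each entry into an empty tableau.

After inserting 1: P = [[1]].
After inserting 3: P = [[1, 3]].
After inserting 2: P = [[1, 2], [3]].
After inserting 5: P = [[1, 2, 5], [3]].
After inserting 6: P = [[1, 2, 5, 6], [3]].
After inserting 4: P = [[1, 2, 4, 6], [3, 5]].

The final insertion tableau P = [[1, 2, 4, 6], [3, 5]] has shape [4, 2].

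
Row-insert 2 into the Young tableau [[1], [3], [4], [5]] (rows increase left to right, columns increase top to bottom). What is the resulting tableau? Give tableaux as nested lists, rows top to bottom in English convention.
2 is larger than every entry of row 1, so it is appended to row 1. The new tableau is [[1, 2], [3], [4], [5]].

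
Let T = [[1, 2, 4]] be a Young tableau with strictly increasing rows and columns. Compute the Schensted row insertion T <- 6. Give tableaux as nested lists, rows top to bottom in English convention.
[[1, 2, 4, 6]]

6 is larger than every entry of row 1, so it is appended to row 1. The new tableau is [[1, 2, 4, 6]].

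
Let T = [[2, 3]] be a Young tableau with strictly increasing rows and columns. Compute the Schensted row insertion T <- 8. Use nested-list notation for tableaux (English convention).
8 is larger than every entry of row 1, so it is appended to row 1. The new tableau is [[2, 3, 8]].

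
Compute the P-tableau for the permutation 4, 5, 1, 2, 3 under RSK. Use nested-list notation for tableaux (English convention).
P = [[1, 2, 3], [4, 5]]

Insert 4: appended to row 1. P = [[4]].
Insert 5: appended to row 1. P = [[4, 5]].
Insert 1: 1 bumps 4 from row 1; 4 starts row 2. P = [[1, 5], [4]].
Insert 2: 2 bumps 5 from row 1; 5 appends to row 2. P = [[1, 2], [4, 5]].
Insert 3: appended to row 1. P = [[1, 2, 3], [4, 5]].

So P = [[1, 2, 3], [4, 5]].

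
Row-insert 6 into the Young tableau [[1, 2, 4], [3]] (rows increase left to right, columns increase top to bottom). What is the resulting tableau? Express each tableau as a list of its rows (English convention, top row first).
6 is larger than every entry of row 1, so it is appended to row 1. The new tableau is [[1, 2, 4, 6], [3]].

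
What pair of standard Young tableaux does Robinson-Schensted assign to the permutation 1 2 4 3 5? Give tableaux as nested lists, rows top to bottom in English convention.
P = [[1, 2, 3, 5], [4]], Q = [[1, 2, 3, 5], [4]]

Insert each entry of the permutation into P by Schensted row insertion, recording in Q the position of each new cell.

Insert 1: appended to row 1. P = [[1]].
Insert 2: appended to row 1. P = [[1, 2]].
Insert 4: appended to row 1. P = [[1, 2, 4]].
Insert 3: 3 bumps 4 from row 1; 4 starts row 2. P = [[1, 2, 3], [4]].
Insert 5: appended to row 1. P = [[1, 2, 3, 5], [4]].

So P = [[1, 2, 3, 5], [4]], Q = [[1, 2, 3, 5], [4]].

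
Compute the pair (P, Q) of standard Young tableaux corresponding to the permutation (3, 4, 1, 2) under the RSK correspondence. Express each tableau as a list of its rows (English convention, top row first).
Insert each entry of the permutation into P by Schensted row insertion, recording in Q the position of each new cell.

Insert 3: appended to row 1. P = [[3]].
Insert 4: appended to row 1. P = [[3, 4]].
Insert 1: 1 bumps 3 from row 1; 3 starts row 2. P = [[1, 4], [3]].
Insert 2: 2 bumps 4 from row 1; 4 appends to row 2. P = [[1, 2], [3, 4]].

So P = [[1, 2], [3, 4]], Q = [[1, 2], [3, 4]].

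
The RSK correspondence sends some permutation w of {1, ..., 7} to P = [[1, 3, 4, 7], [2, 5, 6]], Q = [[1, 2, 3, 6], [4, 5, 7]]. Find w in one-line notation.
Reverse the RSK construction: for i from n down to 1, find the cell of Q containing i, remove the entry at that cell from P, and reverse-bump it up through P; the value ejected from row 1 is w(i).

Step i=7: Q has 7 at row 2, column 3; remove 6 from row 2 of P and reverse-bump: 6 enters row 1 and ejects 4. So w(7) = 4. P is now [[1, 3, 6, 7], [2, 5]].
Step i=6: Q has 6 at row 1, column 4; remove that cell from P, ejecting 7. So w(6) = 7. P is now [[1, 3, 6], [2, 5]].
Step i=5: Q has 5 at row 2, column 2; remove 5 from row 2 of P and reverse-bump: 5 enters row 1 and ejects 3. So w(5) = 3. P is now [[1, 5, 6], [2]].
Step i=4: Q has 4 at row 2, column 1; remove 2 from row 2 of P and reverse-bump: 2 enters row 1 and ejects 1. So w(4) = 1. P is now [[2, 5, 6]].
Step i=3: Q has 3 at row 1, column 3; remove that cell from P, ejecting 6. So w(3) = 6. P is now [[2, 5]].
Step i=2: Q has 2 at row 1, column 2; remove that cell from P, ejecting 5. So w(2) = 5. P is now [[2]].
Step i=1: Q has 1 at row 1, column 1; remove that cell from P, ejecting 2. So w(1) = 2. P is now [].

So w = 2 5 6 1 3 7 4.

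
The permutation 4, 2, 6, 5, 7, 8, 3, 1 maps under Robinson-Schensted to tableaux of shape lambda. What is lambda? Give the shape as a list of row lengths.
[4, 2, 1, 1]

Row-insert each entry into an empty tableau.

After inserting 4: P = [[4]].
After inserting 2: P = [[2], [4]].
After inserting 6: P = [[2, 6], [4]].
After inserting 5: P = [[2, 5], [4, 6]].
After inserting 7: P = [[2, 5, 7], [4, 6]].
After inserting 8: P = [[2, 5, 7, 8], [4, 6]].
After inserting 3: P = [[2, 3, 7, 8], [4, 5], [6]].
After inserting 1: P = [[1, 3, 7, 8], [2, 5], [4], [6]].

The final insertion tableau P = [[1, 3, 7, 8], [2, 5], [4], [6]] has shape [4, 2, 1, 1].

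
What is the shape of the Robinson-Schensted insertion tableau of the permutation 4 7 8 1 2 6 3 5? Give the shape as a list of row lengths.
[4, 3, 1]

Row-insert each entry into an empty tableau.

After inserting 4: P = [[4]].
After inserting 7: P = [[4, 7]].
After inserting 8: P = [[4, 7, 8]].
After inserting 1: P = [[1, 7, 8], [4]].
After inserting 2: P = [[1, 2, 8], [4, 7]].
After inserting 6: P = [[1, 2, 6], [4, 7, 8]].
After inserting 3: P = [[1, 2, 3], [4, 6, 8], [7]].
After inserting 5: P = [[1, 2, 3, 5], [4, 6, 8], [7]].

The final insertion tableau P = [[1, 2, 3, 5], [4, 6, 8], [7]] has shape [4, 3, 1].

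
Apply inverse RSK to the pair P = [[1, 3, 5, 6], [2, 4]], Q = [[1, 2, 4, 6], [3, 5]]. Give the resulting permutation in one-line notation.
2 4 1 5 3 6

Reverse the RSK construction: for i from n down to 1, find the cell of Q containing i, remove the entry at that cell from P, and reverse-bump it up through P; the value ejected from row 1 is w(i).

Step i=6: Q has 6 at row 1, column 4; remove that cell from P, ejecting 6. So w(6) = 6. P is now [[1, 3, 5], [2, 4]].
Step i=5: Q has 5 at row 2, column 2; remove 4 from row 2 of P and reverse-bump: 4 enters row 1 and ejects 3. So w(5) = 3. P is now [[1, 4, 5], [2]].
Step i=4: Q has 4 at row 1, column 3; remove that cell from P, ejecting 5. So w(4) = 5. P is now [[1, 4], [2]].
Step i=3: Q has 3 at row 2, column 1; remove 2 from row 2 of P and reverse-bump: 2 enters row 1 and ejects 1. So w(3) = 1. P is now [[2, 4]].
Step i=2: Q has 2 at row 1, column 2; remove that cell from P, ejecting 4. So w(2) = 4. P is now [[2]].
Step i=1: Q has 1 at row 1, column 1; remove that cell from P, ejecting 2. So w(1) = 2. P is now [].

So w = 2 4 1 5 3 6.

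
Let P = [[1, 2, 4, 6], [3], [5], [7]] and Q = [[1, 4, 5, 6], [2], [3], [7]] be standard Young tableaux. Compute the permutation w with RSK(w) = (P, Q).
7 5 1 3 4 6 2

Reverse the RSK construction: for i from n down to 1, find the cell of Q containing i, remove the entry at that cell from P, and reverse-bump it up through P; the value ejected from row 1 is w(i).

Step i=7: Q has 7 at row 4, column 1; remove 7 from row 4 of P and reverse-bump: 7 enters row 3 and ejects 5; 5 enters row 2 and ejects 3; 3 enters row 1 and ejects 2. So w(7) = 2. P is now [[1, 3, 4, 6], [5], [7]].
Step i=6: Q has 6 at row 1, column 4; remove that cell from P, ejecting 6. So w(6) = 6. P is now [[1, 3, 4], [5], [7]].
Step i=5: Q has 5 at row 1, column 3; remove that cell from P, ejecting 4. So w(5) = 4. P is now [[1, 3], [5], [7]].
Step i=4: Q has 4 at row 1, column 2; remove that cell from P, ejecting 3. So w(4) = 3. P is now [[1], [5], [7]].
Step i=3: Q has 3 at row 3, column 1; remove 7 from row 3 of P and reverse-bump: 7 enters row 2 and ejects 5; 5 enters row 1 and ejects 1. So w(3) = 1. P is now [[5], [7]].
Step i=2: Q has 2 at row 2, column 1; remove 7 from row 2 of P and reverse-bump: 7 enters row 1 and ejects 5. So w(2) = 5. P is now [[7]].
Step i=1: Q has 1 at row 1, column 1; remove that cell from P, ejecting 7. So w(1) = 7. P is now [].

So w = 7 5 1 3 4 6 2.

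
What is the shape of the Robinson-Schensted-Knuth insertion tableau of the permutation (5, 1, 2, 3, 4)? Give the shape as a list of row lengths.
[4, 1]

Row-insert each entry into an empty tableau.

After inserting 5: P = [[5]].
After inserting 1: P = [[1], [5]].
After inserting 2: P = [[1, 2], [5]].
After inserting 3: P = [[1, 2, 3], [5]].
After inserting 4: P = [[1, 2, 3, 4], [5]].

The final insertion tableau P = [[1, 2, 3, 4], [5]] has shape [4, 1].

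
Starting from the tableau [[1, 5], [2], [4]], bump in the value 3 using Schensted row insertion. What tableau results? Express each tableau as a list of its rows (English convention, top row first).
In row 1, 3 replaces 5 (the leftmost entry greater than 3); 5 is bumped to row 2. 5 is appended to row 2. The new tableau is [[1, 3], [2, 5], [4]].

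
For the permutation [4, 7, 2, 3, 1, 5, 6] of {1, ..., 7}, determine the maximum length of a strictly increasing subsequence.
4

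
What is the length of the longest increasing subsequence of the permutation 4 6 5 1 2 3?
3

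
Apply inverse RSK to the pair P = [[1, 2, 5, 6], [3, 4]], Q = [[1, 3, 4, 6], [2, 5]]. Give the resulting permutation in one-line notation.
3 1 4 5 2 6

Reverse RSK: for i = n, n-1, ..., 1, locate i in Q, remove the corresponding corner cell from P, and reverse-bump its entry up through P; the value ejected from row 1 is w(i).

So w = 3 1 4 5 2 6.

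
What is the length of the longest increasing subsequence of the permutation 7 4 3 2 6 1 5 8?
3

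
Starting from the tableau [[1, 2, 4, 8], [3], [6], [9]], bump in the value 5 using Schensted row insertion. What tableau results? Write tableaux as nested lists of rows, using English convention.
[[1, 2, 4, 5], [3, 8], [6], [9]]

In row 1, 5 replaces 8 (the leftmost entry greater than 5); 8 is bumped to row 2. 8 is appended to row 2. The new tableau is [[1, 2, 4, 5], [3, 8], [6], [9]].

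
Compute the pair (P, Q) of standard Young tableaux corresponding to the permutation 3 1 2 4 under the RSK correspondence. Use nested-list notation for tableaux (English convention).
Insert each entry of the permutation into P by Schensted row insertion, recording in Q the position of each new cell.

After inserting 3: P = [[3]].
After inserting 1: P = [[1], [3]].
After inserting 2: P = [[1, 2], [3]].
After inserting 4: P = [[1, 2, 4], [3]].

So P = [[1, 2, 4], [3]], Q = [[1, 3, 4], [2]].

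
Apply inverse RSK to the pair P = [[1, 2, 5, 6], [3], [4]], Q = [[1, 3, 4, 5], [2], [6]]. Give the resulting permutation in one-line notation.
Reverse the RSK construction: for i from n down to 1, find the cell of Q containing i, remove the entry at that cell from P, and reverse-bump it up through P; the value ejected from row 1 is w(i).

Step i=6: Q has 6 at row 3, column 1; remove 4 from row 3 of P and reverse-bump: 4 enters row 2 and ejects 3; 3 enters row 1 and ejects 2. So w(6) = 2. P is now [[1, 3, 5, 6], [4]].
Step i=5: Q has 5 at row 1, column 4; remove that cell from P, ejecting 6. So w(5) = 6. P is now [[1, 3, 5], [4]].
Step i=4: Q has 4 at row 1, column 3; remove that cell from P, ejecting 5. So w(4) = 5. P is now [[1, 3], [4]].
Step i=3: Q has 3 at row 1, column 2; remove that cell from P, ejecting 3. So w(3) = 3. P is now [[1], [4]].
Step i=2: Q has 2 at row 2, column 1; remove 4 from row 2 of P and reverse-bump: 4 enters row 1 and ejects 1. So w(2) = 1. P is now [[4]].
Step i=1: Q has 1 at row 1, column 1; remove that cell from P, ejecting 4. So w(1) = 4. P is now [].

So w = 4 1 3 5 6 2.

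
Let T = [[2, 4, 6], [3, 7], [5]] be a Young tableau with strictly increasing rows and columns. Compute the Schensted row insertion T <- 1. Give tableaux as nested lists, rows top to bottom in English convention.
[[1, 4, 6], [2, 7], [3], [5]]

In row 1, 1 replaces 2 (the leftmost entry greater than 1); 2 is bumped to row 2. In row 2, 2 replaces 3 (the leftmost entry greater than 2); 3 is bumped to row 3. In row 3, 3 replaces 5 (the leftmost entry greater than 3); 5 is bumped to row 4. 5 starts a new row 4. The new tableau is [[1, 4, 6], [2, 7], [3], [5]].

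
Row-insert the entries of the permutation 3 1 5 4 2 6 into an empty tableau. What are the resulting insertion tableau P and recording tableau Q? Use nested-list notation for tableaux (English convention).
Insert each entry of the permutation into P by Schensted row insertion, recording in Q the position of each new cell.

Insert 3: appended to row 1. P = [[3]].
Insert 1: 1 bumps 3 from row 1; 3 starts row 2. P = [[1], [3]].
Insert 5: appended to row 1. P = [[1, 5], [3]].
Insert 4: 4 bumps 5 from row 1; 5 appends to row 2. P = [[1, 4], [3, 5]].
Insert 2: 2 bumps 4 from row 1; 4 bumps 5 from row 2; 5 starts row 3. P = [[1, 2], [3, 4], [5]].
Insert 6: appended to row 1. P = [[1, 2, 6], [3, 4], [5]].

So P = [[1, 2, 6], [3, 4], [5]], Q = [[1, 3, 6], [2, 4], [5]].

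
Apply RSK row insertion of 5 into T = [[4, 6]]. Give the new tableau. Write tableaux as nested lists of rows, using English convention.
[[4, 5], [6]]

In row 1, 5 replaces 6 (the leftmost entry greater than 5); 6 is bumped to row 2. 6 starts a new row 2. The new tableau is [[4, 5], [6]].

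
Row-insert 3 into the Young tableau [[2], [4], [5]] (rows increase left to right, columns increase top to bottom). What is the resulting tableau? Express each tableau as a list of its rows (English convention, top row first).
3 is larger than every entry of row 1, so it is appended to row 1. The new tableau is [[2, 3], [4], [5]].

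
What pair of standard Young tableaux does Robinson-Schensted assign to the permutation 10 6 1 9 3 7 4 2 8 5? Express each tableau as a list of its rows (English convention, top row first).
P = [[1, 2, 4, 5], [3, 7, 8], [6], [9], [10]], Q = [[1, 4, 6, 9], [2, 5, 10], [3], [7], [8]]

Insert each entry of the permutation into P by Schensted row insertion, recording in Q the position of each new cell.

Insert 10: appended to row 1. P = [[10]].
Insert 6: 6 bumps 10 from row 1; 10 starts row 2. P = [[6], [10]].
Insert 1: 1 bumps 6 from row 1; 6 bumps 10 from row 2; 10 starts row 3. P = [[1], [6], [10]].
Insert 9: appended to row 1. P = [[1, 9], [6], [10]].
Insert 3: 3 bumps 9 from row 1; 9 appends to row 2. P = [[1, 3], [6, 9], [10]].
Insert 7: appended to row 1. P = [[1, 3, 7], [6, 9], [10]].
Insert 4: 4 bumps 7 from row 1; 7 bumps 9 from row 2; 9 bumps 10 from row 3; 10 starts row 4. P = [[1, 3, 4], [6, 7], [9], [10]].
Insert 2: 2 bumps 3 from row 1; 3 bumps 6 from row 2; 6 bumps 9 from row 3; 9 bumps 10 from row 4; 10 starts row 5. P = [[1, 2, 4], [3, 7], [6], [9], [10]].
Insert 8: appended to row 1. P = [[1, 2, 4, 8], [3, 7], [6], [9], [10]].
Insert 5: 5 bumps 8 from row 1; 8 appends to row 2. P = [[1, 2, 4, 5], [3, 7, 8], [6], [9], [10]].

So P = [[1, 2, 4, 5], [3, 7, 8], [6], [9], [10]], Q = [[1, 4, 6, 9], [2, 5, 10], [3], [7], [8]].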